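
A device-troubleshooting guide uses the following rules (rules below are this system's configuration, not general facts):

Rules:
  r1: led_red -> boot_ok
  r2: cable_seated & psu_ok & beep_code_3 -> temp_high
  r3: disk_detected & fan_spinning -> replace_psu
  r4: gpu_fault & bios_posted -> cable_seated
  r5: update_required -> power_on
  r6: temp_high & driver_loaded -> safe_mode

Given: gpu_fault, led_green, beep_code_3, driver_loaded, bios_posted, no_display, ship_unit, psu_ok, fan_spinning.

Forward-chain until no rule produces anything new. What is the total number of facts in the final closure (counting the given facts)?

Round 1: r4 [gpu_fault & bios_posted -> cable_seated]. Adds cable_seated.
Round 2: r2 [cable_seated & psu_ok & beep_code_3 -> temp_high]. Adds temp_high.
Round 3: r6 [temp_high & driver_loaded -> safe_mode]. Adds safe_mode.
Closure: {beep_code_3, bios_posted, cable_seated, driver_loaded, fan_spinning, gpu_fault, led_green, no_display, psu_ok, safe_mode, ship_unit, temp_high} — 12 facts.

12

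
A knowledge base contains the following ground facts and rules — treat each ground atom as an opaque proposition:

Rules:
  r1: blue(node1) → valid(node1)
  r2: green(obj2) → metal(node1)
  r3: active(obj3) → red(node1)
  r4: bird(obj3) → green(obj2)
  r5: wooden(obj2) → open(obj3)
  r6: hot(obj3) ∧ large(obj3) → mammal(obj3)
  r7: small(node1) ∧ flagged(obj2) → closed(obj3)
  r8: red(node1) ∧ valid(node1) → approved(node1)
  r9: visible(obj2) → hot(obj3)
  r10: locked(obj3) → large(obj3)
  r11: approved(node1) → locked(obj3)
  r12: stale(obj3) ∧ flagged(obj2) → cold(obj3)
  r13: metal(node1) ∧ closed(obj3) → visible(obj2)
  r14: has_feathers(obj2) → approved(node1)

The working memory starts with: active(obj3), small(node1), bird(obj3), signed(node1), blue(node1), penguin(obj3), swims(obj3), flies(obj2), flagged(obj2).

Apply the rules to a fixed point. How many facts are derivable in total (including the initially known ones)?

20

Round 1 fires r1, r3, r4, r7, giving valid(node1), red(node1), green(obj2), closed(obj3).
Round 2 fires r2, r8, giving metal(node1), approved(node1).
Round 3 fires r11, r13, giving locked(obj3), visible(obj2).
Round 4 fires r9, r10, giving hot(obj3), large(obj3).
Round 5 fires r6, giving mammal(obj3).
Closure: {active(obj3), approved(node1), bird(obj3), blue(node1), closed(obj3), flagged(obj2), flies(obj2), green(obj2), hot(obj3), large(obj3), locked(obj3), mammal(obj3), metal(node1), penguin(obj3), red(node1), signed(node1), small(node1), swims(obj3), valid(node1), visible(obj2)} — 20 facts.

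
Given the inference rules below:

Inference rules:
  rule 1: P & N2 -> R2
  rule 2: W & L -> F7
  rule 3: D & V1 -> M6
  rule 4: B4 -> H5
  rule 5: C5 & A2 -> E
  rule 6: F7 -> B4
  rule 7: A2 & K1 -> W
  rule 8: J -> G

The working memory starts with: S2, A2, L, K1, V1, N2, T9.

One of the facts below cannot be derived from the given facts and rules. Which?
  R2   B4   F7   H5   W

Round 1: rule 7 [A2 & K1 -> W]. New: W.
Round 2: rule 2 [W & L -> F7]. New: F7.
Round 3: rule 6 [F7 -> B4]. New: B4.
Round 4: rule 4 [B4 -> H5]. New: H5.
Derived: F7 (round 2), H5 (round 4), B4 (round 3), W (round 1). R2 never appears in any round.

R2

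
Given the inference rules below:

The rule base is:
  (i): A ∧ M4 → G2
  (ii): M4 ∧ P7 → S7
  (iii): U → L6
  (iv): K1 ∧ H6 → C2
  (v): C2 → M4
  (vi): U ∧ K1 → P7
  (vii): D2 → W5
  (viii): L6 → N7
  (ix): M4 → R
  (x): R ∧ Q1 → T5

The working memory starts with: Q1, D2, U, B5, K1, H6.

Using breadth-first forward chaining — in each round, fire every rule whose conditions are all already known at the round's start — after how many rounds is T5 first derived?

Round 1: (iii) [U → L6]; (iv) [K1 ∧ H6 → C2]; (vi) [U ∧ K1 → P7]; (vii) [D2 → W5]. Adds L6, C2, P7, W5.
Round 2: (v) [C2 → M4]; (viii) [L6 → N7]. Adds M4, N7.
Round 3: (ii) [M4 ∧ P7 → S7]; (ix) [M4 → R]. Adds S7, R.
Round 4: (x) [R ∧ Q1 → T5]. Adds T5.
T5 first appears in round 4.

4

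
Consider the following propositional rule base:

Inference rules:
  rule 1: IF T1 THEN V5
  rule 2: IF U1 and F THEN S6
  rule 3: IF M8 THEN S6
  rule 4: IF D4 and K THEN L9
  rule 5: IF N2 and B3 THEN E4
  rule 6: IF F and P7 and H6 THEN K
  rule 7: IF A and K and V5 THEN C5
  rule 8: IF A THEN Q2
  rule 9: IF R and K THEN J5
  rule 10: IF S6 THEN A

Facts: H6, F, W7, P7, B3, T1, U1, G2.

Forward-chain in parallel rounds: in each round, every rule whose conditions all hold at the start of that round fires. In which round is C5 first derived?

Round 1 — rule 1, rule 2, rule 6, derive V5, S6, K.
Round 2 — rule 10, derive A.
Round 3 — rule 7, rule 8, derive C5, Q2.
C5 first appears in round 3.

3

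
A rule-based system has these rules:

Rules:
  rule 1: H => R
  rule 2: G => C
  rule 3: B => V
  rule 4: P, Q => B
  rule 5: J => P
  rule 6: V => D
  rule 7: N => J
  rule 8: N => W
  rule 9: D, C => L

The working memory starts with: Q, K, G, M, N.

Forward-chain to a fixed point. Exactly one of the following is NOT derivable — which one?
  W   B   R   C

R

Round 1 — rule 2, rule 7, rule 8, derive C, J, W.
Round 2 — rule 5, derive P.
Round 3 — rule 4, derive B.
Round 4 — rule 3, derive V.
Round 5 — rule 6, derive D.
Round 6 — rule 9, derive L.
Derived: C (round 1), B (round 3), W (round 1). R never appears in any round.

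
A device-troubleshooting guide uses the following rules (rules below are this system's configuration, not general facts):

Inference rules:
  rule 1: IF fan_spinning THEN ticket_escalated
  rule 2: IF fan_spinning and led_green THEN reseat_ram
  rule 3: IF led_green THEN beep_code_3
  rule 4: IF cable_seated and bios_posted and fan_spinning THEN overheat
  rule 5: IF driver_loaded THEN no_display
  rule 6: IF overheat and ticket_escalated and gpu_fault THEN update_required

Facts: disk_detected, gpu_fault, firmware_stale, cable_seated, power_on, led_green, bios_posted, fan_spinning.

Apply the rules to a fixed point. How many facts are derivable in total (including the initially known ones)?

Round 1 fires rule 1, rule 2, rule 3, rule 4, giving ticket_escalated, reseat_ram, beep_code_3, overheat.
Round 2 fires rule 6, giving update_required.
Closure: {beep_code_3, bios_posted, cable_seated, disk_detected, fan_spinning, firmware_stale, gpu_fault, led_green, overheat, power_on, reseat_ram, ticket_escalated, update_required} — 13 facts.

13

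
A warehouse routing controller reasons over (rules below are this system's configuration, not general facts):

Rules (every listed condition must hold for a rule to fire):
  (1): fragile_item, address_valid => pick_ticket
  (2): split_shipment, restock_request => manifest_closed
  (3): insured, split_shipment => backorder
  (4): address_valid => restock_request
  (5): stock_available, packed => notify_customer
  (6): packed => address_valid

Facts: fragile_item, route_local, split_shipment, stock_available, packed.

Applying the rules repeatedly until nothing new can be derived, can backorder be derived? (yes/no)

[1] (5) [stock_available, packed => notify_customer]; (6) [packed => address_valid]. ⇒ new: notify_customer, address_valid.
[2] (1) [fragile_item, address_valid => pick_ticket]; (4) [address_valid => restock_request]. ⇒ new: pick_ticket, restock_request.
[3] (2) [split_shipment, restock_request => manifest_closed]. ⇒ new: manifest_closed.
Fixed point reached. backorder is concluded only by (3); (3) needs insured (never derived).

no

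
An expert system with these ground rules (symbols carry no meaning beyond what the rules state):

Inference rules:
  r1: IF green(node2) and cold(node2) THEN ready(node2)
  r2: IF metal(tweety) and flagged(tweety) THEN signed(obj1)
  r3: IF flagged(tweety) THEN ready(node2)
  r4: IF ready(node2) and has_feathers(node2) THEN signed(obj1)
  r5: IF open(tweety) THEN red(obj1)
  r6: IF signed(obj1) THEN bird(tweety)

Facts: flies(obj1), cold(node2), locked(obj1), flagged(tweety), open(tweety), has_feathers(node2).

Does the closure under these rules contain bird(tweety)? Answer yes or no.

[1] r3 [IF flagged(tweety) THEN ready(node2)]; r5 [IF open(tweety) THEN red(obj1)]. ⇒ new: ready(node2), red(obj1).
[2] r4 [IF ready(node2) and has_feathers(node2) THEN signed(obj1)]. ⇒ new: signed(obj1).
[3] r6 [IF signed(obj1) THEN bird(tweety)]. ⇒ new: bird(tweety).
bird(tweety) appears in round 3, so it is derivable.

yes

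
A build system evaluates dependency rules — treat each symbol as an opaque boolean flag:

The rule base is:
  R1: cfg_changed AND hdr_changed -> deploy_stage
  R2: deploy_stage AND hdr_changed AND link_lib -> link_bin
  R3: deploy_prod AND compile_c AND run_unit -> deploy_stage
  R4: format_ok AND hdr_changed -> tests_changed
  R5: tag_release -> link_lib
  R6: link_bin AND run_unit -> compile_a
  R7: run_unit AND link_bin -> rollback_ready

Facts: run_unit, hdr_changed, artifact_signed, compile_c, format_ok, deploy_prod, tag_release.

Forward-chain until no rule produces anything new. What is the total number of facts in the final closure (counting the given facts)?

Round 1 fires R3, R4, R5, giving deploy_stage, tests_changed, link_lib.
Round 2 fires R2, giving link_bin.
Round 3 fires R6, R7, giving compile_a, rollback_ready.
Closure: {artifact_signed, compile_a, compile_c, deploy_prod, deploy_stage, format_ok, hdr_changed, link_bin, link_lib, rollback_ready, run_unit, tag_release, tests_changed} — 13 facts.

13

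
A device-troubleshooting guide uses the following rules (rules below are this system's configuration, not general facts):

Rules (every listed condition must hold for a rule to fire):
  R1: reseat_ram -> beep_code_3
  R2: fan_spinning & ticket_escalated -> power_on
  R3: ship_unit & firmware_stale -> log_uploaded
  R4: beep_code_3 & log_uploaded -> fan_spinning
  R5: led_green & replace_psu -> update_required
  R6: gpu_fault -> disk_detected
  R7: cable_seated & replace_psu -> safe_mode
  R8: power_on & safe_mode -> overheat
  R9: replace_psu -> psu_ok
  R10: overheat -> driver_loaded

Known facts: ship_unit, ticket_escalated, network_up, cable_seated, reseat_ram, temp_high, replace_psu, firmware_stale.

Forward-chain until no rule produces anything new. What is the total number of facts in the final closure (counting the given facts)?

[1] R1 [reseat_ram -> beep_code_3]; R3 [ship_unit & firmware_stale -> log_uploaded]; R7 [cable_seated & replace_psu -> safe_mode]; R9 [replace_psu -> psu_ok]. ⇒ new: beep_code_3, log_uploaded, safe_mode, psu_ok.
[2] R4 [beep_code_3 & log_uploaded -> fan_spinning]. ⇒ new: fan_spinning.
[3] R2 [fan_spinning & ticket_escalated -> power_on]. ⇒ new: power_on.
[4] R8 [power_on & safe_mode -> overheat]. ⇒ new: overheat.
[5] R10 [overheat -> driver_loaded]. ⇒ new: driver_loaded.
Closure: {beep_code_3, cable_seated, driver_loaded, fan_spinning, firmware_stale, log_uploaded, network_up, overheat, power_on, psu_ok, replace_psu, reseat_ram, safe_mode, ship_unit, temp_high, ticket_escalated} — 16 facts.

16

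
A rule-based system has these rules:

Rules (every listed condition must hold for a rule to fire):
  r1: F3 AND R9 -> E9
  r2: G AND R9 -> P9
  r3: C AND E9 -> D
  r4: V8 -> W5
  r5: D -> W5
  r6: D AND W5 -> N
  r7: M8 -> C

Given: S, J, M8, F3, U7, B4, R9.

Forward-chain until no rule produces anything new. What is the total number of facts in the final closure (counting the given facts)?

[1] r1 [F3 AND R9 -> E9]; r7 [M8 -> C]. ⇒ new: E9, C.
[2] r3 [C AND E9 -> D]. ⇒ new: D.
[3] r5 [D -> W5]. ⇒ new: W5.
[4] r6 [D AND W5 -> N]. ⇒ new: N.
Closure: {B4, C, D, E9, F3, J, M8, N, R9, S, U7, W5} — 12 facts.

12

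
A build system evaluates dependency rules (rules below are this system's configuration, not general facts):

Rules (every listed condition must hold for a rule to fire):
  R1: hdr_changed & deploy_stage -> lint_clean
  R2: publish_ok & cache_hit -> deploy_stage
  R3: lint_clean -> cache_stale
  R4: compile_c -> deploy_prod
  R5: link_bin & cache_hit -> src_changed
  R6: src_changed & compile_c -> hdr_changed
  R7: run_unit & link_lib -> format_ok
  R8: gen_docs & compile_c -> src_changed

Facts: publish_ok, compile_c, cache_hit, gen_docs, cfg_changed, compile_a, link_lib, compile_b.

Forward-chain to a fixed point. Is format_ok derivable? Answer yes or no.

no

Round 1 fires R2, R4, R8, giving deploy_stage, deploy_prod, src_changed.
Round 2 fires R6, giving hdr_changed.
Round 3 fires R1, giving lint_clean.
Round 4 fires R3, giving cache_stale.
Fixed point reached. format_ok is concluded only by R7; R7 needs run_unit (never derived).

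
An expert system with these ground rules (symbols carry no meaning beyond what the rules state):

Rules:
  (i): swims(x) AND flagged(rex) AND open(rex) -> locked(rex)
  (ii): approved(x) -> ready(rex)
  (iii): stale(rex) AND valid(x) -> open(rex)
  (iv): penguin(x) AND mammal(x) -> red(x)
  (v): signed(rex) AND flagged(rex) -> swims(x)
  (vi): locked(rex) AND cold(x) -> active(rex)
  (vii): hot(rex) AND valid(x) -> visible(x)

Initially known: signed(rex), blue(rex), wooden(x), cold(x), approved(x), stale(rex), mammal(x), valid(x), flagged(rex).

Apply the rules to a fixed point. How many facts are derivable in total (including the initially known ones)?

Round 1 fires (ii), (iii), (v), giving ready(rex), open(rex), swims(x).
Round 2 fires (i), giving locked(rex).
Round 3 fires (vi), giving active(rex).
Closure: {active(rex), approved(x), blue(rex), cold(x), flagged(rex), locked(rex), mammal(x), open(rex), ready(rex), signed(rex), stale(rex), swims(x), valid(x), wooden(x)} — 14 facts.

14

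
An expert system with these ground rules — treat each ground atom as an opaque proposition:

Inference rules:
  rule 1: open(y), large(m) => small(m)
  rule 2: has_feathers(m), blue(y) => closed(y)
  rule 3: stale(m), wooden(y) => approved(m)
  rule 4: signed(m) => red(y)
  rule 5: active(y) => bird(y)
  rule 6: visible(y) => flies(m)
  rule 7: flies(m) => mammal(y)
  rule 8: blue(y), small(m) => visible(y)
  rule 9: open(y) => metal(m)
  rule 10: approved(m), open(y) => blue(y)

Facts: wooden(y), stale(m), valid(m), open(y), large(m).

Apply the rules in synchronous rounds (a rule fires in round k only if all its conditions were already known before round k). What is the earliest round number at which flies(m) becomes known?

Round 1: rule 1 [open(y), large(m) => small(m)]; rule 3 [stale(m), wooden(y) => approved(m)]; rule 9 [open(y) => metal(m)]. New: small(m), approved(m), metal(m).
Round 2: rule 10 [approved(m), open(y) => blue(y)]. New: blue(y).
Round 3: rule 8 [blue(y), small(m) => visible(y)]. New: visible(y).
Round 4: rule 6 [visible(y) => flies(m)]. New: flies(m).
flies(m) first appears in round 4.

4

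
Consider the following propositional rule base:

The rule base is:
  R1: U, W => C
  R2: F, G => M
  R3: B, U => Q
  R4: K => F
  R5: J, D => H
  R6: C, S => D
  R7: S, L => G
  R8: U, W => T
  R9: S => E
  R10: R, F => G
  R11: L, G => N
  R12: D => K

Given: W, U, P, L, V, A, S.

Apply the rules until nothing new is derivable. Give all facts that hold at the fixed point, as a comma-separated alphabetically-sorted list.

A, C, D, E, F, G, K, L, M, N, P, S, T, U, V, W

Round 1: R1 [U, W => C]; R7 [S, L => G]; R8 [U, W => T]; R9 [S => E]. New: C, G, T, E.
Round 2: R6 [C, S => D]; R11 [L, G => N]. New: D, N.
Round 3: R12 [D => K]. New: K.
Round 4: R4 [K => F]. New: F.
Round 5: R2 [F, G => M]. New: M.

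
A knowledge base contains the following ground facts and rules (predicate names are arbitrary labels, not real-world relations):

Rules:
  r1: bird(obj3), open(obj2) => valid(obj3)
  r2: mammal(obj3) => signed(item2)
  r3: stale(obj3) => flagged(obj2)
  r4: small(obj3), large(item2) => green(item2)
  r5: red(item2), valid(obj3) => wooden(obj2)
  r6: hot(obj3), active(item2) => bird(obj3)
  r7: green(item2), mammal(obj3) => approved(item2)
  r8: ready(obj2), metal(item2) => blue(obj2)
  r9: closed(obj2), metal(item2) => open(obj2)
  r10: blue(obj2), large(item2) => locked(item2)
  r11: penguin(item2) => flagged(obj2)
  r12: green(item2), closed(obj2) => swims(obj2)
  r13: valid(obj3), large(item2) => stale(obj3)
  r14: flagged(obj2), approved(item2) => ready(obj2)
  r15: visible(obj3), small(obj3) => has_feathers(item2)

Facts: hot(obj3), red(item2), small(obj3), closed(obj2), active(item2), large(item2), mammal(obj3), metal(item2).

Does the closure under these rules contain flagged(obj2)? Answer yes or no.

Round 1 — r2, r4, r6, r9, derive signed(item2), green(item2), bird(obj3), open(obj2).
Round 2 — r1, r7, r12, derive valid(obj3), approved(item2), swims(obj2).
Round 3 — r5, r13, derive wooden(obj2), stale(obj3).
Round 4 — r3, derive flagged(obj2).
Round 5 — r14, derive ready(obj2).
Round 6 — r8, derive blue(obj2).
Round 7 — r10, derive locked(item2).
flagged(obj2) appears in round 4, so it is derivable.

yes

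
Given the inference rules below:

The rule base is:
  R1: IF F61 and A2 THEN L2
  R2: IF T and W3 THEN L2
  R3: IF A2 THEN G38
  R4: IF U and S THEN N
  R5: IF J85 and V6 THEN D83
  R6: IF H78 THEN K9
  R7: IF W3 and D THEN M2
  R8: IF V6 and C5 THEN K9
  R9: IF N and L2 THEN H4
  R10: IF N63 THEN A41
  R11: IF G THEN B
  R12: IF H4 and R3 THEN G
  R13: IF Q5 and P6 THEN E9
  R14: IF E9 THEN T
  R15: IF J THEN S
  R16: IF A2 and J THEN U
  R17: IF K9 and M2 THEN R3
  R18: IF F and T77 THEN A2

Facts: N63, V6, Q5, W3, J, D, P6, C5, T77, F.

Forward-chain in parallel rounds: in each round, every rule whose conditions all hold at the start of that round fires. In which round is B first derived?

6

Round 1: R7 [IF W3 and D THEN M2]; R8 [IF V6 and C5 THEN K9]; R10 [IF N63 THEN A41]; R13 [IF Q5 and P6 THEN E9]; R15 [IF J THEN S]; R18 [IF F and T77 THEN A2]. New: M2, K9, A41, E9, S, A2.
Round 2: R3 [IF A2 THEN G38]; R14 [IF E9 THEN T]; R16 [IF A2 and J THEN U]; R17 [IF K9 and M2 THEN R3]. New: G38, T, U, R3.
Round 3: R2 [IF T and W3 THEN L2]; R4 [IF U and S THEN N]. New: L2, N.
Round 4: R9 [IF N and L2 THEN H4]. New: H4.
Round 5: R12 [IF H4 and R3 THEN G]. New: G.
Round 6: R11 [IF G THEN B]. New: B.
B first appears in round 6.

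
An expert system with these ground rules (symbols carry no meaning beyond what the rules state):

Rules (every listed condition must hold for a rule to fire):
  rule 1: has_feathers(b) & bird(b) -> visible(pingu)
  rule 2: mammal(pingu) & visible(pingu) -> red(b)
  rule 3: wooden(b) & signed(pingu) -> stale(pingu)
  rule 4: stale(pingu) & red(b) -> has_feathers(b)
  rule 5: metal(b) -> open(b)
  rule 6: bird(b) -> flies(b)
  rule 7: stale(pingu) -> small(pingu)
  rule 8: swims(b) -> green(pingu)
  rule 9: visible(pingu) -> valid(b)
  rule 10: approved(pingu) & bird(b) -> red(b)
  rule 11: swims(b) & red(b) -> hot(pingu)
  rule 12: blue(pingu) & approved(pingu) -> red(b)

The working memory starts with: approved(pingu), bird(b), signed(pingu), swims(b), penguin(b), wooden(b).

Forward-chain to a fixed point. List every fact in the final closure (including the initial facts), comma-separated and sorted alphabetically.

Round 1 — rule 3, rule 6, rule 8, rule 10, derive stale(pingu), flies(b), green(pingu), red(b).
Round 2 — rule 4, rule 7, rule 11, derive has_feathers(b), small(pingu), hot(pingu).
Round 3 — rule 1, derive visible(pingu).
Round 4 — rule 9, derive valid(b).

approved(pingu), bird(b), flies(b), green(pingu), has_feathers(b), hot(pingu), penguin(b), red(b), signed(pingu), small(pingu), stale(pingu), swims(b), valid(b), visible(pingu), wooden(b)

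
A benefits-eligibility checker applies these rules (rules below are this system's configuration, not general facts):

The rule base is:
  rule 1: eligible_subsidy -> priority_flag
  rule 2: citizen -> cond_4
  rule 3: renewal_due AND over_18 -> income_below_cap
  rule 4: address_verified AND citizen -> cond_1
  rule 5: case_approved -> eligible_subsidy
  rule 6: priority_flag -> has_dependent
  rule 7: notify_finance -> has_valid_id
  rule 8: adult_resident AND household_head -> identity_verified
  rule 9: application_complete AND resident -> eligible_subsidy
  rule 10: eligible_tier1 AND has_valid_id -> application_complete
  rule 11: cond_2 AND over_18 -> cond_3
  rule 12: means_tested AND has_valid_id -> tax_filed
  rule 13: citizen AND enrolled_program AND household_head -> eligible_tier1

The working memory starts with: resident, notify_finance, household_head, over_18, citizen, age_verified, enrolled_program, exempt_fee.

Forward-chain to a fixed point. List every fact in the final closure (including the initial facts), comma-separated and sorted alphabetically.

Round 1 — rule 2, rule 7, rule 13, derive cond_4, has_valid_id, eligible_tier1.
Round 2 — rule 10, derive application_complete.
Round 3 — rule 9, derive eligible_subsidy.
Round 4 — rule 1, derive priority_flag.
Round 5 — rule 6, derive has_dependent.

age_verified, application_complete, citizen, cond_4, eligible_subsidy, eligible_tier1, enrolled_program, exempt_fee, has_dependent, has_valid_id, household_head, notify_finance, over_18, priority_flag, resident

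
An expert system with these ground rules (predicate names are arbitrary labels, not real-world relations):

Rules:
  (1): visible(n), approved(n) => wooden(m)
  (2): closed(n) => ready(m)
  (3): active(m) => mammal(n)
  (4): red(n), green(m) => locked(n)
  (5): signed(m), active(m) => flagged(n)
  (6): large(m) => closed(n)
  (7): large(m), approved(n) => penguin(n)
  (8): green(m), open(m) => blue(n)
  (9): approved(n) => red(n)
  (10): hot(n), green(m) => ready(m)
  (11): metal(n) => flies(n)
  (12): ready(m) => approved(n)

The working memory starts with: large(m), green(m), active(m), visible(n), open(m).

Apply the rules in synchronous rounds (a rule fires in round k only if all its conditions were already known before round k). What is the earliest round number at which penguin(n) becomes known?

Round 1: (3) [active(m) => mammal(n)]; (6) [large(m) => closed(n)]; (8) [green(m), open(m) => blue(n)]. Adds mammal(n), closed(n), blue(n).
Round 2: (2) [closed(n) => ready(m)]. Adds ready(m).
Round 3: (12) [ready(m) => approved(n)]. Adds approved(n).
Round 4: (1) [visible(n), approved(n) => wooden(m)]; (7) [large(m), approved(n) => penguin(n)]; (9) [approved(n) => red(n)]. Adds wooden(m), penguin(n), red(n).
penguin(n) first appears in round 4.

4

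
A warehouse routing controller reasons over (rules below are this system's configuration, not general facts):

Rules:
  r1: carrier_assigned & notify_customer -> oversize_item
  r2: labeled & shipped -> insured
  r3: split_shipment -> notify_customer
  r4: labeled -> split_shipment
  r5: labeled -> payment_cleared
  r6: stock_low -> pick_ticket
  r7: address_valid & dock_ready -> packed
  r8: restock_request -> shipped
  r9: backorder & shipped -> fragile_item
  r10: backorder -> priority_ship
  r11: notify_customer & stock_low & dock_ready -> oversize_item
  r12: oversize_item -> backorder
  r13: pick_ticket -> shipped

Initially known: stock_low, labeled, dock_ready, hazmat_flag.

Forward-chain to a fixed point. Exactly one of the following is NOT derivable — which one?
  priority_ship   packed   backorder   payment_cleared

Round 1 — r4, r5, r6, derive split_shipment, payment_cleared, pick_ticket.
Round 2 — r3, r13, derive notify_customer, shipped.
Round 3 — r2, r11, derive insured, oversize_item.
Round 4 — r12, derive backorder.
Round 5 — r9, r10, derive fragile_item, priority_ship.
Derived: priority_ship (round 5), backorder (round 4), payment_cleared (round 1). packed never appears in any round.

packed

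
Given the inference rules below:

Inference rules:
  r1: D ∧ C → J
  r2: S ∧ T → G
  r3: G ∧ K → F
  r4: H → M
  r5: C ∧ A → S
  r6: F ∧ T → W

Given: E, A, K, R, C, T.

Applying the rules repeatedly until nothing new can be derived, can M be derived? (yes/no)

no

Round 1: r5 [C ∧ A → S]. Adds S.
Round 2: r2 [S ∧ T → G]. Adds G.
Round 3: r3 [G ∧ K → F]. Adds F.
Round 4: r6 [F ∧ T → W]. Adds W.
Fixed point reached. M is concluded only by r4; r4 needs H (never derived).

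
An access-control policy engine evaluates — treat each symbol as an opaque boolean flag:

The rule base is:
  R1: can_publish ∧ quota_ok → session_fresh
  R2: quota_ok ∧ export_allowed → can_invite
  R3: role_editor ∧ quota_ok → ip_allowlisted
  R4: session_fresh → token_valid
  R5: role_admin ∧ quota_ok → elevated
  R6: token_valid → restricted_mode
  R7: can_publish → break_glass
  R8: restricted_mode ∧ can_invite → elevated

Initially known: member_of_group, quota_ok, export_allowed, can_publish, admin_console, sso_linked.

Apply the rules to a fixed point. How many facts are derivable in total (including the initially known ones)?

12

Round 1 — R1, R2, R7, derive session_fresh, can_invite, break_glass.
Round 2 — R4, derive token_valid.
Round 3 — R6, derive restricted_mode.
Round 4 — R8, derive elevated.
Closure: {admin_console, break_glass, can_invite, can_publish, elevated, export_allowed, member_of_group, quota_ok, restricted_mode, session_fresh, sso_linked, token_valid} — 12 facts.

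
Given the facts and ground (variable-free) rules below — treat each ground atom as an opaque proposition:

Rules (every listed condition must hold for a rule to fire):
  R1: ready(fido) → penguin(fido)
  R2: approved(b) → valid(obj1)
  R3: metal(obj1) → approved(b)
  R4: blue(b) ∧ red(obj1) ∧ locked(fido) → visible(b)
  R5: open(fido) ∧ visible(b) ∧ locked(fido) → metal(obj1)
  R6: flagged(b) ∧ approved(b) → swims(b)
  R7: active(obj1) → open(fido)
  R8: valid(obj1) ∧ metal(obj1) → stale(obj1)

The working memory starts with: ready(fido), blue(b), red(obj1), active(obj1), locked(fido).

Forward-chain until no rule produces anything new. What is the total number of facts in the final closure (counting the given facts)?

Round 1: R1 [ready(fido) → penguin(fido)]; R4 [blue(b) ∧ red(obj1) ∧ locked(fido) → visible(b)]; R7 [active(obj1) → open(fido)]. Adds penguin(fido), visible(b), open(fido).
Round 2: R5 [open(fido) ∧ visible(b) ∧ locked(fido) → metal(obj1)]. Adds metal(obj1).
Round 3: R3 [metal(obj1) → approved(b)]. Adds approved(b).
Round 4: R2 [approved(b) → valid(obj1)]. Adds valid(obj1).
Round 5: R8 [valid(obj1) ∧ metal(obj1) → stale(obj1)]. Adds stale(obj1).
Closure: {active(obj1), approved(b), blue(b), locked(fido), metal(obj1), open(fido), penguin(fido), ready(fido), red(obj1), stale(obj1), valid(obj1), visible(b)} — 12 facts.

12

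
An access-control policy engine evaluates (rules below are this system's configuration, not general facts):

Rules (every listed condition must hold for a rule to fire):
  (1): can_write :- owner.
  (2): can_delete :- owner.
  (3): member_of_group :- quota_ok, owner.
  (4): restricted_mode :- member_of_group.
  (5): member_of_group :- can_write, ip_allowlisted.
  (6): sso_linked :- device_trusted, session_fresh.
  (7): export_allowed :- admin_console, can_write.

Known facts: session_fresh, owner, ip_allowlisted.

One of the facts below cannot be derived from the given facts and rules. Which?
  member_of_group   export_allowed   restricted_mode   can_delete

export_allowed

[1] (1) [can_write :- owner.]; (2) [can_delete :- owner.]. ⇒ new: can_write, can_delete.
[2] (5) [member_of_group :- can_write, ip_allowlisted.]. ⇒ new: member_of_group.
[3] (4) [restricted_mode :- member_of_group.]. ⇒ new: restricted_mode.
Derived: can_delete (round 1), restricted_mode (round 3), member_of_group (round 2). export_allowed never appears in any round.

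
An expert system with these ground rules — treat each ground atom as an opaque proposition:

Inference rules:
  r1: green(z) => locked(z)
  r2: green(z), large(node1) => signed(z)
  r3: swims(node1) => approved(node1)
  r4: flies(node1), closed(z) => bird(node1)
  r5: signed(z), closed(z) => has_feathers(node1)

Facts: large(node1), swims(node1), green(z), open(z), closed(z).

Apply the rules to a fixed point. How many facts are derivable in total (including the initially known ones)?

[1] r1 [green(z) => locked(z)]; r2 [green(z), large(node1) => signed(z)]; r3 [swims(node1) => approved(node1)]. ⇒ new: locked(z), signed(z), approved(node1).
[2] r5 [signed(z), closed(z) => has_feathers(node1)]. ⇒ new: has_feathers(node1).
Closure: {approved(node1), closed(z), green(z), has_feathers(node1), large(node1), locked(z), open(z), signed(z), swims(node1)} — 9 facts.

9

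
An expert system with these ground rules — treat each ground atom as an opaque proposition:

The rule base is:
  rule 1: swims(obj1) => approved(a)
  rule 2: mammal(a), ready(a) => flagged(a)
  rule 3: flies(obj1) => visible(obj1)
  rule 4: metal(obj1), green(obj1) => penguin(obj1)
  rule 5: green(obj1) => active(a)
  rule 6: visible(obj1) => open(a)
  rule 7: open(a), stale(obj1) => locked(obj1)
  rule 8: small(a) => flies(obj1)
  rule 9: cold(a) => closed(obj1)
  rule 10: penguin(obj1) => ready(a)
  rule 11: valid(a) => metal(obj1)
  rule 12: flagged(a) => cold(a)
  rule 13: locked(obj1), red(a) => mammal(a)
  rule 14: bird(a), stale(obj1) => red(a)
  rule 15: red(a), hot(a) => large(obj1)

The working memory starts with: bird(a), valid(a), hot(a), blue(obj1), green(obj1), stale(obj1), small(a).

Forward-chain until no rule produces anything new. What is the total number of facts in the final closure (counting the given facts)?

21

Round 1: rule 5 [green(obj1) => active(a)]; rule 8 [small(a) => flies(obj1)]; rule 11 [valid(a) => metal(obj1)]; rule 14 [bird(a), stale(obj1) => red(a)]. Adds active(a), flies(obj1), metal(obj1), red(a).
Round 2: rule 3 [flies(obj1) => visible(obj1)]; rule 4 [metal(obj1), green(obj1) => penguin(obj1)]; rule 15 [red(a), hot(a) => large(obj1)]. Adds visible(obj1), penguin(obj1), large(obj1).
Round 3: rule 6 [visible(obj1) => open(a)]; rule 10 [penguin(obj1) => ready(a)]. Adds open(a), ready(a).
Round 4: rule 7 [open(a), stale(obj1) => locked(obj1)]. Adds locked(obj1).
Round 5: rule 13 [locked(obj1), red(a) => mammal(a)]. Adds mammal(a).
Round 6: rule 2 [mammal(a), ready(a) => flagged(a)]. Adds flagged(a).
Round 7: rule 12 [flagged(a) => cold(a)]. Adds cold(a).
Round 8: rule 9 [cold(a) => closed(obj1)]. Adds closed(obj1).
Closure: {active(a), bird(a), blue(obj1), closed(obj1), cold(a), flagged(a), flies(obj1), green(obj1), hot(a), large(obj1), locked(obj1), mammal(a), metal(obj1), open(a), penguin(obj1), ready(a), red(a), small(a), stale(obj1), valid(a), visible(obj1)} — 21 facts.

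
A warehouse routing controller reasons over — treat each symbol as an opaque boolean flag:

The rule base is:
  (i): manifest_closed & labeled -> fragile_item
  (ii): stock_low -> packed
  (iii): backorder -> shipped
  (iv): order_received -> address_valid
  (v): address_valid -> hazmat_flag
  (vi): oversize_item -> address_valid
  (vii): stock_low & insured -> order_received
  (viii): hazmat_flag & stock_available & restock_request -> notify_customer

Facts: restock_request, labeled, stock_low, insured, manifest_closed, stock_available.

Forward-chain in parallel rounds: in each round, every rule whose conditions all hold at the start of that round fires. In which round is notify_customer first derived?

Round 1: (i) [manifest_closed & labeled -> fragile_item]; (ii) [stock_low -> packed]; (vii) [stock_low & insured -> order_received]. Adds fragile_item, packed, order_received.
Round 2: (iv) [order_received -> address_valid]. Adds address_valid.
Round 3: (v) [address_valid -> hazmat_flag]. Adds hazmat_flag.
Round 4: (viii) [hazmat_flag & stock_available & restock_request -> notify_customer]. Adds notify_customer.
notify_customer first appears in round 4.

4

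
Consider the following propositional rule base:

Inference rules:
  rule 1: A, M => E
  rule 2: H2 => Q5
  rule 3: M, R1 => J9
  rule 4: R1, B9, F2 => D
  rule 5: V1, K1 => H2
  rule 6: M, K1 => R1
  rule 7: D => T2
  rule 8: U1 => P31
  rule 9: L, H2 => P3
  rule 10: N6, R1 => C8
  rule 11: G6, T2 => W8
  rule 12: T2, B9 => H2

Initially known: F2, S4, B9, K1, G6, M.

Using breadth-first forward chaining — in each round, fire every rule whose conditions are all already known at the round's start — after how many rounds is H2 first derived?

4

Round 1 fires rule 6, giving R1.
Round 2 fires rule 3, rule 4, giving J9, D.
Round 3 fires rule 7, giving T2.
Round 4 fires rule 11, rule 12, giving W8, H2.
H2 first appears in round 4.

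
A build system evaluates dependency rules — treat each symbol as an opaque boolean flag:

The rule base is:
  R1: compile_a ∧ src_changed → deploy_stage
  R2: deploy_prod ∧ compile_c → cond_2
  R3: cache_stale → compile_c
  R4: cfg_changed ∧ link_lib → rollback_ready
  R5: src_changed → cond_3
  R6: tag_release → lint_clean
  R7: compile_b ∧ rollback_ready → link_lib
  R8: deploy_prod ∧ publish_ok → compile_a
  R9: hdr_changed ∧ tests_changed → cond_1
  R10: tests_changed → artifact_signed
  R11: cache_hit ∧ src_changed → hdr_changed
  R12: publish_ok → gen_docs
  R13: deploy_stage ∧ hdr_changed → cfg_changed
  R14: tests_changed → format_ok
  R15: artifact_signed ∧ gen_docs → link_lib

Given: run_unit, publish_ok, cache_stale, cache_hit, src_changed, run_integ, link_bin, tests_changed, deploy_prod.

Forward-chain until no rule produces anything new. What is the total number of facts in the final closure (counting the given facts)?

22

Round 1 fires R3, R5, R8, R10, R11, R12, R14, giving compile_c, cond_3, compile_a, artifact_signed, hdr_changed, gen_docs, format_ok.
Round 2 fires R1, R2, R9, R15, giving deploy_stage, cond_2, cond_1, link_lib.
Round 3 fires R13, giving cfg_changed.
Round 4 fires R4, giving rollback_ready.
Closure: {artifact_signed, cache_hit, cache_stale, cfg_changed, compile_a, compile_c, cond_1, cond_2, cond_3, deploy_prod, deploy_stage, format_ok, gen_docs, hdr_changed, link_bin, link_lib, publish_ok, rollback_ready, run_integ, run_unit, src_changed, tests_changed} — 22 facts.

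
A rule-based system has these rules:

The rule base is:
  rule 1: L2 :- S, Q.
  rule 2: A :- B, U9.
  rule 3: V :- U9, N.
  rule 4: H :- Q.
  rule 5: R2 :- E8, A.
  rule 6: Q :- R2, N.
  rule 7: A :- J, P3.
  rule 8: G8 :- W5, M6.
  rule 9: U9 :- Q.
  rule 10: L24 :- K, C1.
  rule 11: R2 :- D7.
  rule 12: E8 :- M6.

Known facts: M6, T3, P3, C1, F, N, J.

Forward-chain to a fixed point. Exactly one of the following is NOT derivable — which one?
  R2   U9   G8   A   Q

G8

Round 1: rule 7 [A :- J, P3.]; rule 12 [E8 :- M6.]. Adds A, E8.
Round 2: rule 5 [R2 :- E8, A.]. Adds R2.
Round 3: rule 6 [Q :- R2, N.]. Adds Q.
Round 4: rule 4 [H :- Q.]; rule 9 [U9 :- Q.]. Adds H, U9.
Round 5: rule 3 [V :- U9, N.]. Adds V.
Derived: Q (round 3), A (round 1), R2 (round 2), U9 (round 4). G8 never appears in any round.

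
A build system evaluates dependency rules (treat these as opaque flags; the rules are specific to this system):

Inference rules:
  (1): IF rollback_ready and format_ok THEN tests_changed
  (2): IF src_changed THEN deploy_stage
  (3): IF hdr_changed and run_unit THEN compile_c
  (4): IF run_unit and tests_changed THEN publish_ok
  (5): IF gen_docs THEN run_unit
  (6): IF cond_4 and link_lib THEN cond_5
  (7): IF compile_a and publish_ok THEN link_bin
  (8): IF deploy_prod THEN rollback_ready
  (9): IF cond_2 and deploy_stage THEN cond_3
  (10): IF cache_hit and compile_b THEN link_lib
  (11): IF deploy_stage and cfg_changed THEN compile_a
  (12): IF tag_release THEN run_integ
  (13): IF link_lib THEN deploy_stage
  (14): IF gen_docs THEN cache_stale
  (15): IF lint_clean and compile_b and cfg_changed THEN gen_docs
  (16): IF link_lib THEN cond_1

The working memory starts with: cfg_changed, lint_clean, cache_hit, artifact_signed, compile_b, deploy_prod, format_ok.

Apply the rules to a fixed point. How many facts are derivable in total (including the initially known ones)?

18

Round 1 — (8), (10), (15), derive rollback_ready, link_lib, gen_docs.
Round 2 — (1), (5), (13), (14), (16), derive tests_changed, run_unit, deploy_stage, cache_stale, cond_1.
Round 3 — (4), (11), derive publish_ok, compile_a.
Round 4 — (7), derive link_bin.
Closure: {artifact_signed, cache_hit, cache_stale, cfg_changed, compile_a, compile_b, cond_1, deploy_prod, deploy_stage, format_ok, gen_docs, link_bin, link_lib, lint_clean, publish_ok, rollback_ready, run_unit, tests_changed} — 18 facts.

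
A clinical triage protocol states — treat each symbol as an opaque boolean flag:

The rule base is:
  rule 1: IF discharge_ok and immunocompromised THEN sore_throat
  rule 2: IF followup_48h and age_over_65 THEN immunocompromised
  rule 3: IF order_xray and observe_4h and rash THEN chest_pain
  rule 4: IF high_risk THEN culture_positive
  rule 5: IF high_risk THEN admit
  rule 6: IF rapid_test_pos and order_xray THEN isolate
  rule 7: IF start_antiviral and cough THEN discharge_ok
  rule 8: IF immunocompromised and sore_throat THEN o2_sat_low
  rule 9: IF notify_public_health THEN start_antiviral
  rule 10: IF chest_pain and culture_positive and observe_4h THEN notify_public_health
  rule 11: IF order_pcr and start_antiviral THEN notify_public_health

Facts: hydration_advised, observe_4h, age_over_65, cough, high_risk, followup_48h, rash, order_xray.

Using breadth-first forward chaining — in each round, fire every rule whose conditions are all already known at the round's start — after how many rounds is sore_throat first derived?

Round 1 fires rule 2, rule 3, rule 4, rule 5, giving immunocompromised, chest_pain, culture_positive, admit.
Round 2 fires rule 10, giving notify_public_health.
Round 3 fires rule 9, giving start_antiviral.
Round 4 fires rule 7, giving discharge_ok.
Round 5 fires rule 1, giving sore_throat.
sore_throat first appears in round 5.

5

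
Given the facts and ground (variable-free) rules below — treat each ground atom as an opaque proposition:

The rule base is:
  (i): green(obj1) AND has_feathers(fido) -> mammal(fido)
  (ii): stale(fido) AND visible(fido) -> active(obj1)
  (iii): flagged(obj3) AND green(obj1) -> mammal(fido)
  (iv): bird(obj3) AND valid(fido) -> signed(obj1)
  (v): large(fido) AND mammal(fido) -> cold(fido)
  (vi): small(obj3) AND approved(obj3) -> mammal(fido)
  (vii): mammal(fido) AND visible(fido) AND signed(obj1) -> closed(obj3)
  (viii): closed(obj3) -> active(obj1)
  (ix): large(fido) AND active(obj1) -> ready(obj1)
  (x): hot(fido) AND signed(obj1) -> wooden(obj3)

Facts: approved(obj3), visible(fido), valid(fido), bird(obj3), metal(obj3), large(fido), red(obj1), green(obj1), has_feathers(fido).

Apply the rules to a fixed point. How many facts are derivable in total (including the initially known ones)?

Round 1: (i) [green(obj1) AND has_feathers(fido) -> mammal(fido)]; (iv) [bird(obj3) AND valid(fido) -> signed(obj1)]. New: mammal(fido), signed(obj1).
Round 2: (v) [large(fido) AND mammal(fido) -> cold(fido)]; (vii) [mammal(fido) AND visible(fido) AND signed(obj1) -> closed(obj3)]. New: cold(fido), closed(obj3).
Round 3: (viii) [closed(obj3) -> active(obj1)]. New: active(obj1).
Round 4: (ix) [large(fido) AND active(obj1) -> ready(obj1)]. New: ready(obj1).
Closure: {active(obj1), approved(obj3), bird(obj3), closed(obj3), cold(fido), green(obj1), has_feathers(fido), large(fido), mammal(fido), metal(obj3), ready(obj1), red(obj1), signed(obj1), valid(fido), visible(fido)} — 15 facts.

15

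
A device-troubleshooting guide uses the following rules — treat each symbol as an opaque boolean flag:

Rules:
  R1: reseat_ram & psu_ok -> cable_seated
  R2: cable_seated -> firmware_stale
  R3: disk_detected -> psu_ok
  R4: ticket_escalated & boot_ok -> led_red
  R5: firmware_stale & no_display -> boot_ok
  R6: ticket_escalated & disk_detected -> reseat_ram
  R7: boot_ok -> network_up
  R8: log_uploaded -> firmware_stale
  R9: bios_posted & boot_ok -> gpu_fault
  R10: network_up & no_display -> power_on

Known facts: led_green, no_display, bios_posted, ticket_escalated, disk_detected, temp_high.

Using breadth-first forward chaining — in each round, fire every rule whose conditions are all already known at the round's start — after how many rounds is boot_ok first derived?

4

Round 1 — R3, R6, derive psu_ok, reseat_ram.
Round 2 — R1, derive cable_seated.
Round 3 — R2, derive firmware_stale.
Round 4 — R5, derive boot_ok.
boot_ok first appears in round 4.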